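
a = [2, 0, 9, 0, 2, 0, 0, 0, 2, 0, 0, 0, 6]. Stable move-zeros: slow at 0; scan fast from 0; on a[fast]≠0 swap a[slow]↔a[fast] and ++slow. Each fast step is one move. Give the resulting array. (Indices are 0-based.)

[2, 9, 2, 2, 6, 0, 0, 0, 0, 0, 0, 0, 0]

(s=0,f=0) a[fast]=2≠0 swap→a[0]=2 → slow++,fast++
(s=1,f=1) a[fast]=0 → fast++
(s=1,f=2) a[fast]=9≠0 swap→a[1]=9 → slow++,fast++
(s=2,f=3) a[fast]=0 → fast++
(s=2,f=4) a[fast]=2≠0 swap→a[2]=2 → slow++,fast++
(s=3,f=5) a[fast]=0 → fast++
(s=3,f=6) a[fast]=0 → fast++
(s=3,f=7) a[fast]=0 → fast++
(s=3,f=8) a[fast]=2≠0 swap→a[3]=2 → slow++,fast++
(s=4,f=9) a[fast]=0 → fast++
(s=4,f=10) a[fast]=0 → fast++
(s=4,f=11) a[fast]=0 → fast++
(s=4,f=12) a[fast]=6≠0 swap→a[4]=6 → slow++,fast++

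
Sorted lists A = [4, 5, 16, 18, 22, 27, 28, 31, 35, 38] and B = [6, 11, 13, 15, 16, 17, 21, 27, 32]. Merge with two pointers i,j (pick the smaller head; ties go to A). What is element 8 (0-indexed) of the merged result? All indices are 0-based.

merged[8] = 17

i=0 j=0: A[i]=4<=B[j]=6 take 4, i++
i=1 j=0: A[i]=5<=B[j]=6 take 5, i++
i=2 j=0: A[i]=16>B[j]=6 take 6, j++
i=2 j=1: A[i]=16>B[j]=11 take 11, j++
i=2 j=2: A[i]=16>B[j]=13 take 13, j++
i=2 j=3: A[i]=16>B[j]=15 take 15, j++
i=2 j=4: A[i]=16<=B[j]=16 take 16, i++
i=3 j=4: A[i]=18>B[j]=16 take 16, j++
i=3 j=5: A[i]=18>B[j]=17 take 17, j++
i=3 j=6: A[i]=18<=B[j]=21 take 18, i++
i=4 j=6: A[i]=22>B[j]=21 take 21, j++
i=4 j=7: A[i]=22<=B[j]=27 take 22, i++
i=5 j=7: A[i]=27<=B[j]=27 take 27, i++
i=6 j=7: A[i]=28>B[j]=27 take 27, j++
i=6 j=8: A[i]=28<=B[j]=32 take 28, i++
i=7 j=8: A[i]=31<=B[j]=32 take 31, i++
i=8 j=8: A[i]=35>B[j]=32 take 32, j++
i=8 j=9: B done, take A[i]=35, i++
i=9 j=9: B done, take A[i]=38, i++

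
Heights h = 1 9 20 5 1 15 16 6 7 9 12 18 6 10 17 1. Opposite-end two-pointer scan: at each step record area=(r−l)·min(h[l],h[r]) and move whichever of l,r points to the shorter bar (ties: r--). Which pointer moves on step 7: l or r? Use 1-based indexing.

[1,16] min(1,1)*15=15 best=15 * → r--
[1,15] min(1,17)*14=14 best=15 → l++
[2,15] min(9,17)*13=117 best=117 * → l++
[3,15] min(20,17)*12=204 best=204 * → r--
[3,14] min(20,10)*11=110 best=204 → r--
[3,13] min(20,6)*10=60 best=204 → r--
[3,12] min(20,18)*9=162 best=204 → r--

r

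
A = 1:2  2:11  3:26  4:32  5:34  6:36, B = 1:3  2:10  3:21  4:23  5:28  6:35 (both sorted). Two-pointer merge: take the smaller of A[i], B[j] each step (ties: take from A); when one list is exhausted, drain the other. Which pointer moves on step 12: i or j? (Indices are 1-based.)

i

i=1 j=1: A[i]=2<=B[j]=3 take 2, i++
i=2 j=1: A[i]=11>B[j]=3 take 3, j++
i=2 j=2: A[i]=11>B[j]=10 take 10, j++
i=2 j=3: A[i]=11<=B[j]=21 take 11, i++
i=3 j=3: A[i]=26>B[j]=21 take 21, j++
i=3 j=4: A[i]=26>B[j]=23 take 23, j++
i=3 j=5: A[i]=26<=B[j]=28 take 26, i++
i=4 j=5: A[i]=32>B[j]=28 take 28, j++
i=4 j=6: A[i]=32<=B[j]=35 take 32, i++
i=5 j=6: A[i]=34<=B[j]=35 take 34, i++
i=6 j=6: A[i]=36>B[j]=35 take 35, j++
i=6 j=7: B done, take A[i]=36, i++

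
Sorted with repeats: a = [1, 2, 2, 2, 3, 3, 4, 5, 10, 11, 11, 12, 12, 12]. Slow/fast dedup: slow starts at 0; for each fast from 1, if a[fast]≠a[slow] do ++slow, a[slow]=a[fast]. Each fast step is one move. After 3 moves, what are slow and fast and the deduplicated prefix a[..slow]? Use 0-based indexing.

slow=1, fast=4, prefix=[1, 2]

slow=0 fast=1: a[fast]=2≠a[slow]=1 write a[1]=2, slow++,fast++
slow=1 fast=2: a[fast]=2=a[slow] dup, fast++
slow=1 fast=3: a[fast]=2=a[slow] dup, fast++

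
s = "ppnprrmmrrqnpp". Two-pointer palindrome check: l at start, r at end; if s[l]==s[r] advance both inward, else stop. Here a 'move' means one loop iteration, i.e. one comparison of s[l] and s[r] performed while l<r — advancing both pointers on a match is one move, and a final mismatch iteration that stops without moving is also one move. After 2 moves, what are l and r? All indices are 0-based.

[0,13] 'p'=='p' → l++,r--
[1,12] 'p'=='p' → l++,r--

l=2, r=11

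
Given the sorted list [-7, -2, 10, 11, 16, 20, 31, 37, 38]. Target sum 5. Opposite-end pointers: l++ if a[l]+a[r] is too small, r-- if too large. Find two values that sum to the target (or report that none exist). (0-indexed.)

no pair

[0,8] -7+38=31 >5 → r--
[0,7] -7+37=30 >5 → r--
[0,6] -7+31=24 >5 → r--
[0,5] -7+20=13 >5 → r--
[0,4] -7+16=9 >5 → r--
[0,3] -7+11=4 <5 → l++
[1,3] -2+11=9 >5 → r--
[1,2] -2+10=8 >5 → r--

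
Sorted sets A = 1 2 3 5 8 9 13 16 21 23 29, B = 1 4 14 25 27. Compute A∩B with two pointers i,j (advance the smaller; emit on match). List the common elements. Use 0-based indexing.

[i=0,j=0] 1==1 emit → i++,j++
[i=1,j=1] 2<4 → i++
[i=2,j=1] 3<4 → i++
[i=3,j=1] 5>4 → j++
[i=3,j=2] 5<14 → i++
[i=4,j=2] 8<14 → i++
[i=5,j=2] 9<14 → i++
[i=6,j=2] 13<14 → i++
[i=7,j=2] 16>14 → j++
[i=7,j=3] 16<25 → i++
[i=8,j=3] 21<25 → i++
[i=9,j=3] 23<25 → i++
[i=10,j=3] 29>25 → j++
[i=10,j=4] 29>27 → j++

intersection = [1]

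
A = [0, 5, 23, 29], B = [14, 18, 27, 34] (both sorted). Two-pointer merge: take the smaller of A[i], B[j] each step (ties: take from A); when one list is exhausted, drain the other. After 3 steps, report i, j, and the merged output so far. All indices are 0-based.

[i=0,j=0] A[i]=0<=B[j]=14 take 0 → i++
[i=1,j=0] A[i]=5<=B[j]=14 take 5 → i++
[i=2,j=0] A[i]=23>B[j]=14 take 14 → j++

i=2, j=1, merged so far=[0, 5, 14]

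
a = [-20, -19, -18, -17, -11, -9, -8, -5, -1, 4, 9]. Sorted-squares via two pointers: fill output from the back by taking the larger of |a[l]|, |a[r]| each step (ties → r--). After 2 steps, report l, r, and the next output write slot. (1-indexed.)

l=1 r=11: |-20|>|9| out[11]=400, l++
l=2 r=11: |-19|>|9| out[10]=361, l++

l=3, r=11, next write slot=9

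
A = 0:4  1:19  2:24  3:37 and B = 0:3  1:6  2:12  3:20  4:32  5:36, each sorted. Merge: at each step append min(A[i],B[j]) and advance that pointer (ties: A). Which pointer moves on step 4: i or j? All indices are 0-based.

j

i=0 j=0: A[i]=4>B[j]=3 take 3, j++
i=0 j=1: A[i]=4<=B[j]=6 take 4, i++
i=1 j=1: A[i]=19>B[j]=6 take 6, j++
i=1 j=2: A[i]=19>B[j]=12 take 12, j++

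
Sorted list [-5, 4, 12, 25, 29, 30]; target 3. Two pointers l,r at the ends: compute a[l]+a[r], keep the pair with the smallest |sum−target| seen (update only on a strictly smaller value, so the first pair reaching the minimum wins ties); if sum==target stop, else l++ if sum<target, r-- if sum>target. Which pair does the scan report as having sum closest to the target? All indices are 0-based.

l=0 r=5: -5+30=25 d=22 *, r--
l=0 r=4: -5+29=24 d=21 *, r--
l=0 r=3: -5+25=20 d=17 *, r--
l=0 r=2: -5+12=7 d=4 *, r--
l=0 r=1: -5+4=-1 d=4, l++

pair (-5, 12) with sum 7 (|Δ|=4)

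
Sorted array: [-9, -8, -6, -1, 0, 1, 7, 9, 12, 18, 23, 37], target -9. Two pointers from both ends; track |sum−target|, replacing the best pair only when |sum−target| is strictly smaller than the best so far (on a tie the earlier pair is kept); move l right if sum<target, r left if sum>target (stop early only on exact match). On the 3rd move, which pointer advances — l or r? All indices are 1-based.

r

l=1 r=12: -9+37=28 d=37 *, r--
l=1 r=11: -9+23=14 d=23 *, r--
l=1 r=10: -9+18=9 d=18 *, r--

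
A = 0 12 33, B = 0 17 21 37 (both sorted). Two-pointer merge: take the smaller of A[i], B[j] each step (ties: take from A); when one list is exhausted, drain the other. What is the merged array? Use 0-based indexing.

i=0 j=0: A[i]=0<=B[j]=0 take 0, i++
i=1 j=0: A[i]=12>B[j]=0 take 0, j++
i=1 j=1: A[i]=12<=B[j]=17 take 12, i++
i=2 j=1: A[i]=33>B[j]=17 take 17, j++
i=2 j=2: A[i]=33>B[j]=21 take 21, j++
i=2 j=3: A[i]=33<=B[j]=37 take 33, i++
i=3 j=3: A done, take B[j]=37, j++

[0, 0, 12, 17, 21, 33, 37]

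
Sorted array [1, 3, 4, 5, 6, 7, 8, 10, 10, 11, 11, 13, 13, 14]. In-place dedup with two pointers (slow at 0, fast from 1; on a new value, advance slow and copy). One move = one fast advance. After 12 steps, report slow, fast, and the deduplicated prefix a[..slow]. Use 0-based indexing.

(s=0,f=1) a[fast]=3≠a[slow]=1 write a[1]=3 → slow++,fast++
(s=1,f=2) a[fast]=4≠a[slow]=3 write a[2]=4 → slow++,fast++
(s=2,f=3) a[fast]=5≠a[slow]=4 write a[3]=5 → slow++,fast++
(s=3,f=4) a[fast]=6≠a[slow]=5 write a[4]=6 → slow++,fast++
(s=4,f=5) a[fast]=7≠a[slow]=6 write a[5]=7 → slow++,fast++
(s=5,f=6) a[fast]=8≠a[slow]=7 write a[6]=8 → slow++,fast++
(s=6,f=7) a[fast]=10≠a[slow]=8 write a[7]=10 → slow++,fast++
(s=7,f=8) a[fast]=10=a[slow] dup → fast++
(s=7,f=9) a[fast]=11≠a[slow]=10 write a[8]=11 → slow++,fast++
(s=8,f=10) a[fast]=11=a[slow] dup → fast++
(s=8,f=11) a[fast]=13≠a[slow]=11 write a[9]=13 → slow++,fast++
(s=9,f=12) a[fast]=13=a[slow] dup → fast++

slow=9, fast=13, prefix=[1, 3, 4, 5, 6, 7, 8, 10, 11, 13]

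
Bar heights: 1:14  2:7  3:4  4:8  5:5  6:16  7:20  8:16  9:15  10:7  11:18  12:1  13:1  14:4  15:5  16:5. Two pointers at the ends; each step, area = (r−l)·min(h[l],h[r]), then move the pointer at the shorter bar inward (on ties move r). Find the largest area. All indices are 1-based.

l=1 r=16: min(14,5)*15=75 best=75 *, r--
l=1 r=15: min(14,5)*14=70 best=75, r--
l=1 r=14: min(14,4)*13=52 best=75, r--
l=1 r=13: min(14,1)*12=12 best=75, r--
l=1 r=12: min(14,1)*11=11 best=75, r--
l=1 r=11: min(14,18)*10=140 best=140 *, l++
l=2 r=11: min(7,18)*9=63 best=140, l++
l=3 r=11: min(4,18)*8=32 best=140, l++
l=4 r=11: min(8,18)*7=56 best=140, l++
l=5 r=11: min(5,18)*6=30 best=140, l++
l=6 r=11: min(16,18)*5=80 best=140, l++
l=7 r=11: min(20,18)*4=72 best=140, r--
l=7 r=10: min(20,7)*3=21 best=140, r--
l=7 r=9: min(20,15)*2=30 best=140, r--
l=7 r=8: min(20,16)*1=16 best=140, r--

max area = 140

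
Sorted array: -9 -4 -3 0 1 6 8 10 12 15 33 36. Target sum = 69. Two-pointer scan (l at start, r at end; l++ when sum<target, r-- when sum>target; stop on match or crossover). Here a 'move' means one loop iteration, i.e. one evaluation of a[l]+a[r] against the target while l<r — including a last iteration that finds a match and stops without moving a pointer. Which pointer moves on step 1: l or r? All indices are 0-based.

[0,11] -9+36=27 <69 → l++

l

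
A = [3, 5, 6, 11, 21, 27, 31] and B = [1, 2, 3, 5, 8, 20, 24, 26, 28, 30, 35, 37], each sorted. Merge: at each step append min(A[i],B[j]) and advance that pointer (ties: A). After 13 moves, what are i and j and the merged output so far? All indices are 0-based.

i=5, j=8, merged so far=[1, 2, 3, 3, 5, 5, 6, 8, 11, 20, 21, 24, 26]

i=0 j=0: A[i]=3>B[j]=1 take 1, j++
i=0 j=1: A[i]=3>B[j]=2 take 2, j++
i=0 j=2: A[i]=3<=B[j]=3 take 3, i++
i=1 j=2: A[i]=5>B[j]=3 take 3, j++
i=1 j=3: A[i]=5<=B[j]=5 take 5, i++
i=2 j=3: A[i]=6>B[j]=5 take 5, j++
i=2 j=4: A[i]=6<=B[j]=8 take 6, i++
i=3 j=4: A[i]=11>B[j]=8 take 8, j++
i=3 j=5: A[i]=11<=B[j]=20 take 11, i++
i=4 j=5: A[i]=21>B[j]=20 take 20, j++
i=4 j=6: A[i]=21<=B[j]=24 take 21, i++
i=5 j=6: A[i]=27>B[j]=24 take 24, j++
i=5 j=7: A[i]=27>B[j]=26 take 26, j++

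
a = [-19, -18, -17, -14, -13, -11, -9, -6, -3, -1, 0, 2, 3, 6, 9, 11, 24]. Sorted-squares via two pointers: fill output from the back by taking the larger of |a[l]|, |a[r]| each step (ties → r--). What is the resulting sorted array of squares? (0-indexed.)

[0, 1, 4, 9, 9, 36, 36, 81, 81, 121, 121, 169, 196, 289, 324, 361, 576]

l=0 r=16: |-19|<=|24| out[16]=576, r--
l=0 r=15: |-19|>|11| out[15]=361, l++
l=1 r=15: |-18|>|11| out[14]=324, l++
l=2 r=15: |-17|>|11| out[13]=289, l++
l=3 r=15: |-14|>|11| out[12]=196, l++
l=4 r=15: |-13|>|11| out[11]=169, l++
l=5 r=15: |-11|<=|11| out[10]=121, r--
l=5 r=14: |-11|>|9| out[9]=121, l++
l=6 r=14: |-9|<=|9| out[8]=81, r--
l=6 r=13: |-9|>|6| out[7]=81, l++
l=7 r=13: |-6|<=|6| out[6]=36, r--
l=7 r=12: |-6|>|3| out[5]=36, l++
l=8 r=12: |-3|<=|3| out[4]=9, r--
l=8 r=11: |-3|>|2| out[3]=9, l++
l=9 r=11: |-1|<=|2| out[2]=4, r--
l=9 r=10: |-1|>|0| out[1]=1, l++
l=10 r=10: |0|<=|0| out[0]=0, r--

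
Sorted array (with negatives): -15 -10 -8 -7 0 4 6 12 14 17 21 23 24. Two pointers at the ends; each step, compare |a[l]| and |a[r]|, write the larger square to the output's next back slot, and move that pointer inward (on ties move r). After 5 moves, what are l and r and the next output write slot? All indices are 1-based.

l=1 r=13: |-15|<=|24| out[13]=576, r--
l=1 r=12: |-15|<=|23| out[12]=529, r--
l=1 r=11: |-15|<=|21| out[11]=441, r--
l=1 r=10: |-15|<=|17| out[10]=289, r--
l=1 r=9: |-15|>|14| out[9]=225, l++

l=2, r=9, next write slot=8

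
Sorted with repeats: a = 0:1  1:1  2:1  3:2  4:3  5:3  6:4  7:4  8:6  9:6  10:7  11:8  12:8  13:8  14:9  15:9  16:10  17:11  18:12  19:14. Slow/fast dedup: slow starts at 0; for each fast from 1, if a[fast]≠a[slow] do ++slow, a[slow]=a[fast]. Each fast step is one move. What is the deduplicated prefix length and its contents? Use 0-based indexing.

length 12; prefix = [1, 2, 3, 4, 6, 7, 8, 9, 10, 11, 12, 14]

(s=0,f=1) a[fast]=1=a[slow] dup → fast++
(s=0,f=2) a[fast]=1=a[slow] dup → fast++
(s=0,f=3) a[fast]=2≠a[slow]=1 write a[1]=2 → slow++,fast++
(s=1,f=4) a[fast]=3≠a[slow]=2 write a[2]=3 → slow++,fast++
(s=2,f=5) a[fast]=3=a[slow] dup → fast++
(s=2,f=6) a[fast]=4≠a[slow]=3 write a[3]=4 → slow++,fast++
(s=3,f=7) a[fast]=4=a[slow] dup → fast++
(s=3,f=8) a[fast]=6≠a[slow]=4 write a[4]=6 → slow++,fast++
(s=4,f=9) a[fast]=6=a[slow] dup → fast++
(s=4,f=10) a[fast]=7≠a[slow]=6 write a[5]=7 → slow++,fast++
(s=5,f=11) a[fast]=8≠a[slow]=7 write a[6]=8 → slow++,fast++
(s=6,f=12) a[fast]=8=a[slow] dup → fast++
(s=6,f=13) a[fast]=8=a[slow] dup → fast++
(s=6,f=14) a[fast]=9≠a[slow]=8 write a[7]=9 → slow++,fast++
(s=7,f=15) a[fast]=9=a[slow] dup → fast++
(s=7,f=16) a[fast]=10≠a[slow]=9 write a[8]=10 → slow++,fast++
(s=8,f=17) a[fast]=11≠a[slow]=10 write a[9]=11 → slow++,fast++
(s=9,f=18) a[fast]=12≠a[slow]=11 write a[10]=12 → slow++,fast++
(s=10,f=19) a[fast]=14≠a[slow]=12 write a[11]=14 → slow++,fast++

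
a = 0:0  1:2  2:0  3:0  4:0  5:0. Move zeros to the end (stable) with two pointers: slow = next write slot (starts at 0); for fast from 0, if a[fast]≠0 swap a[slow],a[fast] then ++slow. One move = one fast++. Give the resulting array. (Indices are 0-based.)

[2, 0, 0, 0, 0, 0]

slow=0 fast=0: a[fast]=0, fast++
slow=0 fast=1: a[fast]=2≠0 swap→a[0]=2, slow++,fast++
slow=1 fast=2: a[fast]=0, fast++
slow=1 fast=3: a[fast]=0, fast++
slow=1 fast=4: a[fast]=0, fast++
slow=1 fast=5: a[fast]=0, fast++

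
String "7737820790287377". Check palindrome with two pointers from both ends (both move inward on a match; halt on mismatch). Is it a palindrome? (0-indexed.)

not a palindrome (mismatch at 7,8)

l=0 r=15: '7'=='7', l++,r--
l=1 r=14: '7'=='7', l++,r--
l=2 r=13: '3'=='3', l++,r--
l=3 r=12: '7'=='7', l++,r--
l=4 r=11: '8'=='8', l++,r--
l=5 r=10: '2'=='2', l++,r--
l=6 r=9: '0'=='0', l++,r--
l=7 r=8: '7'!='9', stop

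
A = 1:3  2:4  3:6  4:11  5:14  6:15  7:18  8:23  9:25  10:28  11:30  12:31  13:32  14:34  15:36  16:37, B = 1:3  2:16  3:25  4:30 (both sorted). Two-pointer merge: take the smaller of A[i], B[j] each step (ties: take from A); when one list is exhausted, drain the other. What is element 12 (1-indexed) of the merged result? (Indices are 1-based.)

i=1 j=1: A[i]=3<=B[j]=3 take 3, i++
i=2 j=1: A[i]=4>B[j]=3 take 3, j++
i=2 j=2: A[i]=4<=B[j]=16 take 4, i++
i=3 j=2: A[i]=6<=B[j]=16 take 6, i++
i=4 j=2: A[i]=11<=B[j]=16 take 11, i++
i=5 j=2: A[i]=14<=B[j]=16 take 14, i++
i=6 j=2: A[i]=15<=B[j]=16 take 15, i++
i=7 j=2: A[i]=18>B[j]=16 take 16, j++
i=7 j=3: A[i]=18<=B[j]=25 take 18, i++
i=8 j=3: A[i]=23<=B[j]=25 take 23, i++
i=9 j=3: A[i]=25<=B[j]=25 take 25, i++
i=10 j=3: A[i]=28>B[j]=25 take 25, j++
i=10 j=4: A[i]=28<=B[j]=30 take 28, i++
i=11 j=4: A[i]=30<=B[j]=30 take 30, i++
i=12 j=4: A[i]=31>B[j]=30 take 30, j++
i=12 j=5: B done, take A[i]=31, i++
i=13 j=5: B done, take A[i]=32, i++
i=14 j=5: B done, take A[i]=34, i++
i=15 j=5: B done, take A[i]=36, i++
i=16 j=5: B done, take A[i]=37, i++

merged[12] = 25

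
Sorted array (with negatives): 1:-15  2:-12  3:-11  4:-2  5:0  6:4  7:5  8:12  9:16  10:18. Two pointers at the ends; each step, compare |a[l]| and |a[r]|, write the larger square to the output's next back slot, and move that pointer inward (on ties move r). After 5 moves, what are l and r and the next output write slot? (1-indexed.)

[1,10] |-15|<=|18| out[10]=324 → r--
[1,9] |-15|<=|16| out[9]=256 → r--
[1,8] |-15|>|12| out[8]=225 → l++
[2,8] |-12|<=|12| out[7]=144 → r--
[2,7] |-12|>|5| out[6]=144 → l++

l=3, r=7, next write slot=5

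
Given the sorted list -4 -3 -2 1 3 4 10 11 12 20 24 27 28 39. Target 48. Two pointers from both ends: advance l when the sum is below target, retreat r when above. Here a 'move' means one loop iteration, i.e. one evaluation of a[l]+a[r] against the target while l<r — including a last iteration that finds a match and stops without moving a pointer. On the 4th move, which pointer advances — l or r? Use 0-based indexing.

l

[0,13] -4+39=35 <48 → l++
[1,13] -3+39=36 <48 → l++
[2,13] -2+39=37 <48 → l++
[3,13] 1+39=40 <48 → l++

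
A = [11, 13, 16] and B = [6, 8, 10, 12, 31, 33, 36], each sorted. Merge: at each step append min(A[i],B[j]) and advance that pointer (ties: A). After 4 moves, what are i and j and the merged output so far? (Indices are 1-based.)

i=2, j=4, merged so far=[6, 8, 10, 11]

i=1 j=1: A[i]=11>B[j]=6 take 6, j++
i=1 j=2: A[i]=11>B[j]=8 take 8, j++
i=1 j=3: A[i]=11>B[j]=10 take 10, j++
i=1 j=4: A[i]=11<=B[j]=12 take 11, i++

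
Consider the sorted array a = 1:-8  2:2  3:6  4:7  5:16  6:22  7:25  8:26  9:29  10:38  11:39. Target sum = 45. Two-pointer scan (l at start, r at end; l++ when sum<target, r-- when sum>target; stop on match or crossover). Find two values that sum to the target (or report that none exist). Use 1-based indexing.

l=1 r=11: -8+39=31 <45, l++
l=2 r=11: 2+39=41 <45, l++
l=3 r=11: 6+39=45, found

(6, 39)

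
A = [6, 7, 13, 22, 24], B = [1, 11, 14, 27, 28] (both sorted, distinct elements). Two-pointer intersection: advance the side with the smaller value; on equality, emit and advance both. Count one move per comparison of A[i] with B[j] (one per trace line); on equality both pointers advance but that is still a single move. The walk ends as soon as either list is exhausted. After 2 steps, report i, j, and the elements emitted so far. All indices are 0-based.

[i=0,j=0] 6>1 → j++
[i=0,j=1] 6<11 → i++

i=1, j=1, emitted=[]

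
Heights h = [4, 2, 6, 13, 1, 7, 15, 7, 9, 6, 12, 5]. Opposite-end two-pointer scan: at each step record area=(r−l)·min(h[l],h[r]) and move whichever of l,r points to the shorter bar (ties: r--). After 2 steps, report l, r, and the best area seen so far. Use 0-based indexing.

l=0 r=11: min(4,5)*11=44 best=44 *, l++
l=1 r=11: min(2,5)*10=20 best=44, l++

l=2, r=11, best area=44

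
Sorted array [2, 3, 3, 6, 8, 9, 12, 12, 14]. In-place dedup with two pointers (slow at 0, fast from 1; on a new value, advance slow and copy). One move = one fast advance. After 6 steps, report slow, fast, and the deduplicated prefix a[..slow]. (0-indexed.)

slow=5, fast=7, prefix=[2, 3, 6, 8, 9, 12]

slow=0 fast=1: a[fast]=3≠a[slow]=2 write a[1]=3, slow++,fast++
slow=1 fast=2: a[fast]=3=a[slow] dup, fast++
slow=1 fast=3: a[fast]=6≠a[slow]=3 write a[2]=6, slow++,fast++
slow=2 fast=4: a[fast]=8≠a[slow]=6 write a[3]=8, slow++,fast++
slow=3 fast=5: a[fast]=9≠a[slow]=8 write a[4]=9, slow++,fast++
slow=4 fast=6: a[fast]=12≠a[slow]=9 write a[5]=12, slow++,fast++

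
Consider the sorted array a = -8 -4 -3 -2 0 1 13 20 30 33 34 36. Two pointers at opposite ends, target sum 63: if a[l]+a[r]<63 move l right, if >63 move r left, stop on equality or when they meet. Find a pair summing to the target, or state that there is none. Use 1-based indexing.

(30, 33)

l=1 r=12: -8+36=28 <63, l++
l=2 r=12: -4+36=32 <63, l++
l=3 r=12: -3+36=33 <63, l++
l=4 r=12: -2+36=34 <63, l++
l=5 r=12: 0+36=36 <63, l++
l=6 r=12: 1+36=37 <63, l++
l=7 r=12: 13+36=49 <63, l++
l=8 r=12: 20+36=56 <63, l++
l=9 r=12: 30+36=66 >63, r--
l=9 r=11: 30+34=64 >63, r--
l=9 r=10: 30+33=63, found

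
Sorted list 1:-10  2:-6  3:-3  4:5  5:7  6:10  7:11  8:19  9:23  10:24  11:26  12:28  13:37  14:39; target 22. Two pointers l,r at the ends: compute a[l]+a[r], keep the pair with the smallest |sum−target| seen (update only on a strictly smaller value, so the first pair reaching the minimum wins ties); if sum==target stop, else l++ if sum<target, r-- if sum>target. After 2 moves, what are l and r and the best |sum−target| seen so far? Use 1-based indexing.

l=1, r=12, best |Δ|=5

[1,14] -10+39=29 d=7 * → r--
[1,13] -10+37=27 d=5 * → r--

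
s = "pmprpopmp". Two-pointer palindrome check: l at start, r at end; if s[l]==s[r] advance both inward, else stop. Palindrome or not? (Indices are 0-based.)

not a palindrome (mismatch at 3,5)

[0,8] 'p'=='p' → l++,r--
[1,7] 'm'=='m' → l++,r--
[2,6] 'p'=='p' → l++,r--
[3,5] 'r'!='o' → stop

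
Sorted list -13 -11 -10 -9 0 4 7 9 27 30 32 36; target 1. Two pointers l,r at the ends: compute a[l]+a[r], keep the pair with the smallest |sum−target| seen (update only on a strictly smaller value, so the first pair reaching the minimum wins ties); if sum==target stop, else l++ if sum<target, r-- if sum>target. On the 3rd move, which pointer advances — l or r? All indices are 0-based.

[0,11] -13+36=23 d=22 * → r--
[0,10] -13+32=19 d=18 * → r--
[0,9] -13+30=17 d=16 * → r--

r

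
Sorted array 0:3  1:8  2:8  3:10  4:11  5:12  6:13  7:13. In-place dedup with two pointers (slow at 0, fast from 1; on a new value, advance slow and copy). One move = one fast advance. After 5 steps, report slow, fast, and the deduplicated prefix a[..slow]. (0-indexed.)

slow=4, fast=6, prefix=[3, 8, 10, 11, 12]

slow=0 fast=1: a[fast]=8≠a[slow]=3 write a[1]=8, slow++,fast++
slow=1 fast=2: a[fast]=8=a[slow] dup, fast++
slow=1 fast=3: a[fast]=10≠a[slow]=8 write a[2]=10, slow++,fast++
slow=2 fast=4: a[fast]=11≠a[slow]=10 write a[3]=11, slow++,fast++
slow=3 fast=5: a[fast]=12≠a[slow]=11 write a[4]=12, slow++,fast++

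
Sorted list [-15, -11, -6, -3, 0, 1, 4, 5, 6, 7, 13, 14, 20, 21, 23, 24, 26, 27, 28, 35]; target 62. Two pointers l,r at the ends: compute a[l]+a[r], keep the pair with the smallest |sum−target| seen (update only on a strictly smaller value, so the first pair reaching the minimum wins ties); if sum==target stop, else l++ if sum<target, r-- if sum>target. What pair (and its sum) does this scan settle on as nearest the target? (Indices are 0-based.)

pair (27, 35) with sum 62 (|Δ|=0)

l=0 r=19: -15+35=20 d=42 *, l++
l=1 r=19: -11+35=24 d=38 *, l++
l=2 r=19: -6+35=29 d=33 *, l++
l=3 r=19: -3+35=32 d=30 *, l++
l=4 r=19: 0+35=35 d=27 *, l++
l=5 r=19: 1+35=36 d=26 *, l++
l=6 r=19: 4+35=39 d=23 *, l++
l=7 r=19: 5+35=40 d=22 *, l++
l=8 r=19: 6+35=41 d=21 *, l++
l=9 r=19: 7+35=42 d=20 *, l++
l=10 r=19: 13+35=48 d=14 *, l++
l=11 r=19: 14+35=49 d=13 *, l++
l=12 r=19: 20+35=55 d=7 *, l++
l=13 r=19: 21+35=56 d=6 *, l++
l=14 r=19: 23+35=58 d=4 *, l++
l=15 r=19: 24+35=59 d=3 *, l++
l=16 r=19: 26+35=61 d=1 *, l++
l=17 r=19: 27+35=62 d=0 *, stop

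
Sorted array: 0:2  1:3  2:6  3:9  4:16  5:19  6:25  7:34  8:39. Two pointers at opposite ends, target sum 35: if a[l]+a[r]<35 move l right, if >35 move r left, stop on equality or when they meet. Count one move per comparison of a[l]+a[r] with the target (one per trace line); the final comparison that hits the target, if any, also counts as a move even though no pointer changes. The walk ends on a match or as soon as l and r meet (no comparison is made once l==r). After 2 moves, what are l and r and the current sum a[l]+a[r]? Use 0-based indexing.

l=0 r=8: 2+39=41 >35, r--
l=0 r=7: 2+34=36 >35, r--

l=0, r=6, sum=27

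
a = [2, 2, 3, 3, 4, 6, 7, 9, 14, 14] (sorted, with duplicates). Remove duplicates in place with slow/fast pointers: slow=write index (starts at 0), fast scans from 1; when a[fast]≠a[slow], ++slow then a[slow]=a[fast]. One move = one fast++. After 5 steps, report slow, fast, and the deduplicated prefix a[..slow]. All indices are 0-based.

slow=3, fast=6, prefix=[2, 3, 4, 6]

slow=0 fast=1: a[fast]=2=a[slow] dup, fast++
slow=0 fast=2: a[fast]=3≠a[slow]=2 write a[1]=3, slow++,fast++
slow=1 fast=3: a[fast]=3=a[slow] dup, fast++
slow=1 fast=4: a[fast]=4≠a[slow]=3 write a[2]=4, slow++,fast++
slow=2 fast=5: a[fast]=6≠a[slow]=4 write a[3]=6, slow++,fast++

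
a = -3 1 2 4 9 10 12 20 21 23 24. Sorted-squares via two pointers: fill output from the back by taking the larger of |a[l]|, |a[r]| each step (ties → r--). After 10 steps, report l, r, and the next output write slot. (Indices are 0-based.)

l=0 r=10: |-3|<=|24| out[10]=576, r--
l=0 r=9: |-3|<=|23| out[9]=529, r--
l=0 r=8: |-3|<=|21| out[8]=441, r--
l=0 r=7: |-3|<=|20| out[7]=400, r--
l=0 r=6: |-3|<=|12| out[6]=144, r--
l=0 r=5: |-3|<=|10| out[5]=100, r--
l=0 r=4: |-3|<=|9| out[4]=81, r--
l=0 r=3: |-3|<=|4| out[3]=16, r--
l=0 r=2: |-3|>|2| out[2]=9, l++
l=1 r=2: |1|<=|2| out[1]=4, r--

l=1, r=1, next write slot=0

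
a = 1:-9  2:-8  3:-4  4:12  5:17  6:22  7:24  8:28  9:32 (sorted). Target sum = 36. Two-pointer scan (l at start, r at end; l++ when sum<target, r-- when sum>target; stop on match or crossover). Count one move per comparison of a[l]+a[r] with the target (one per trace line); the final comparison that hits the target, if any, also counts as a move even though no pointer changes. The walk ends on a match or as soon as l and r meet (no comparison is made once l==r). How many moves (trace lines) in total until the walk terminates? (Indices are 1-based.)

l=1 r=9: -9+32=23 <36, l++
l=2 r=9: -8+32=24 <36, l++
l=3 r=9: -4+32=28 <36, l++
l=4 r=9: 12+32=44 >36, r--
l=4 r=8: 12+28=40 >36, r--
l=4 r=7: 12+24=36, found

6 moves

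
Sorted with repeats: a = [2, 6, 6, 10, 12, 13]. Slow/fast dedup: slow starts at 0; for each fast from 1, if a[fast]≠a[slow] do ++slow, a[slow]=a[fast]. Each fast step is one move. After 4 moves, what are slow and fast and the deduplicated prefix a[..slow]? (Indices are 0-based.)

slow=0 fast=1: a[fast]=6≠a[slow]=2 write a[1]=6, slow++,fast++
slow=1 fast=2: a[fast]=6=a[slow] dup, fast++
slow=1 fast=3: a[fast]=10≠a[slow]=6 write a[2]=10, slow++,fast++
slow=2 fast=4: a[fast]=12≠a[slow]=10 write a[3]=12, slow++,fast++

slow=3, fast=5, prefix=[2, 6, 10, 12]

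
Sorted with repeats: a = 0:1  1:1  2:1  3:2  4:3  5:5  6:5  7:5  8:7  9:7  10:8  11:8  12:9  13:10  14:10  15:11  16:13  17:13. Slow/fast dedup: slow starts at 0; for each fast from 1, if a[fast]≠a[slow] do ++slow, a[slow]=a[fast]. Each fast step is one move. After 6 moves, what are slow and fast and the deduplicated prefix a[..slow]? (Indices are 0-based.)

(s=0,f=1) a[fast]=1=a[slow] dup → fast++
(s=0,f=2) a[fast]=1=a[slow] dup → fast++
(s=0,f=3) a[fast]=2≠a[slow]=1 write a[1]=2 → slow++,fast++
(s=1,f=4) a[fast]=3≠a[slow]=2 write a[2]=3 → slow++,fast++
(s=2,f=5) a[fast]=5≠a[slow]=3 write a[3]=5 → slow++,fast++
(s=3,f=6) a[fast]=5=a[slow] dup → fast++

slow=3, fast=7, prefix=[1, 2, 3, 5]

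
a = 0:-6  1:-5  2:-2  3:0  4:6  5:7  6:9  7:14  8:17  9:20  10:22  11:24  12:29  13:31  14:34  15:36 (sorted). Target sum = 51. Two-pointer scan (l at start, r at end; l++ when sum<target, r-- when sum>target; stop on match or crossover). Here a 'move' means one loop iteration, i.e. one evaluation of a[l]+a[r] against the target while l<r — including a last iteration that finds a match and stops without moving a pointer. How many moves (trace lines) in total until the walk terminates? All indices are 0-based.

[0,15] -6+36=30 <51 → l++
[1,15] -5+36=31 <51 → l++
[2,15] -2+36=34 <51 → l++
[3,15] 0+36=36 <51 → l++
[4,15] 6+36=42 <51 → l++
[5,15] 7+36=43 <51 → l++
[6,15] 9+36=45 <51 → l++
[7,15] 14+36=50 <51 → l++
[8,15] 17+36=53 >51 → r--
[8,14] 17+34=51 → found

10 moves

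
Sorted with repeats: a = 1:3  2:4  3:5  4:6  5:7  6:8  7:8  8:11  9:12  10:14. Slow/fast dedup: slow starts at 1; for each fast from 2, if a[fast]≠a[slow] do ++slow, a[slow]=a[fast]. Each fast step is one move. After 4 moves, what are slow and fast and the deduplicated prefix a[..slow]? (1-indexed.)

slow=1 fast=2: a[fast]=4≠a[slow]=3 write a[2]=4, slow++,fast++
slow=2 fast=3: a[fast]=5≠a[slow]=4 write a[3]=5, slow++,fast++
slow=3 fast=4: a[fast]=6≠a[slow]=5 write a[4]=6, slow++,fast++
slow=4 fast=5: a[fast]=7≠a[slow]=6 write a[5]=7, slow++,fast++

slow=5, fast=6, prefix=[3, 4, 5, 6, 7]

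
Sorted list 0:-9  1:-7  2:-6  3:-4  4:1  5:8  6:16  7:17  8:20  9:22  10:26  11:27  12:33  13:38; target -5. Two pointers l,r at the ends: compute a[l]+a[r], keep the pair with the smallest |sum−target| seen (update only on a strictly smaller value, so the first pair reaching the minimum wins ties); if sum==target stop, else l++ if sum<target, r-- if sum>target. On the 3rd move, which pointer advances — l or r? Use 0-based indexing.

r

[0,13] -9+38=29 d=34 * → r--
[0,12] -9+33=24 d=29 * → r--
[0,11] -9+27=18 d=23 * → r--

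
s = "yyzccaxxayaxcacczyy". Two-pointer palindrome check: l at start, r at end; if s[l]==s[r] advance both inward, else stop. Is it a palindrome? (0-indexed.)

not a palindrome (mismatch at 6,12)

l=0 r=18: 'y'=='y', l++,r--
l=1 r=17: 'y'=='y', l++,r--
l=2 r=16: 'z'=='z', l++,r--
l=3 r=15: 'c'=='c', l++,r--
l=4 r=14: 'c'=='c', l++,r--
l=5 r=13: 'a'=='a', l++,r--
l=6 r=12: 'x'!='c', stop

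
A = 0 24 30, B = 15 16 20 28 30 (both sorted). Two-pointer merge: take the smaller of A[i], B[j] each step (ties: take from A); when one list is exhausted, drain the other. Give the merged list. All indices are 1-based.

i=1 j=1: A[i]=0<=B[j]=15 take 0, i++
i=2 j=1: A[i]=24>B[j]=15 take 15, j++
i=2 j=2: A[i]=24>B[j]=16 take 16, j++
i=2 j=3: A[i]=24>B[j]=20 take 20, j++
i=2 j=4: A[i]=24<=B[j]=28 take 24, i++
i=3 j=4: A[i]=30>B[j]=28 take 28, j++
i=3 j=5: A[i]=30<=B[j]=30 take 30, i++
i=4 j=5: A done, take B[j]=30, j++

[0, 15, 16, 20, 24, 28, 30, 30]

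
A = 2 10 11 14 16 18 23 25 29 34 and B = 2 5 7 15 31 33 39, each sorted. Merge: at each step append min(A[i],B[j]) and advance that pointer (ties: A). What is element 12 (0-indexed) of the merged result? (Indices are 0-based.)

i=0 j=0: A[i]=2<=B[j]=2 take 2, i++
i=1 j=0: A[i]=10>B[j]=2 take 2, j++
i=1 j=1: A[i]=10>B[j]=5 take 5, j++
i=1 j=2: A[i]=10>B[j]=7 take 7, j++
i=1 j=3: A[i]=10<=B[j]=15 take 10, i++
i=2 j=3: A[i]=11<=B[j]=15 take 11, i++
i=3 j=3: A[i]=14<=B[j]=15 take 14, i++
i=4 j=3: A[i]=16>B[j]=15 take 15, j++
i=4 j=4: A[i]=16<=B[j]=31 take 16, i++
i=5 j=4: A[i]=18<=B[j]=31 take 18, i++
i=6 j=4: A[i]=23<=B[j]=31 take 23, i++
i=7 j=4: A[i]=25<=B[j]=31 take 25, i++
i=8 j=4: A[i]=29<=B[j]=31 take 29, i++
i=9 j=4: A[i]=34>B[j]=31 take 31, j++
i=9 j=5: A[i]=34>B[j]=33 take 33, j++
i=9 j=6: A[i]=34<=B[j]=39 take 34, i++
i=10 j=6: A done, take B[j]=39, j++

merged[12] = 29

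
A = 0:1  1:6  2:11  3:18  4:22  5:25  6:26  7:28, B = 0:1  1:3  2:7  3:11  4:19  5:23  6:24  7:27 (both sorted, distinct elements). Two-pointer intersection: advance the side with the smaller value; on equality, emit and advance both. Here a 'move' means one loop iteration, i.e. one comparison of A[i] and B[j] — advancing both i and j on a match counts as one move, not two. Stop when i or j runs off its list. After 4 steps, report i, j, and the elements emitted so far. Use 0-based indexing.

i=0 j=0: 1==1 emit, i++,j++
i=1 j=1: 6>3, j++
i=1 j=2: 6<7, i++
i=2 j=2: 11>7, j++

i=2, j=3, emitted=[1]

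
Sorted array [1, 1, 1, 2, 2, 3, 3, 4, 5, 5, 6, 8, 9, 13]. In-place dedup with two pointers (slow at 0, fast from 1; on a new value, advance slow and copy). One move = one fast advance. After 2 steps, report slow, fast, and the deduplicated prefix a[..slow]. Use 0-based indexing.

slow=0, fast=3, prefix=[1]

(s=0,f=1) a[fast]=1=a[slow] dup → fast++
(s=0,f=2) a[fast]=1=a[slow] dup → fast++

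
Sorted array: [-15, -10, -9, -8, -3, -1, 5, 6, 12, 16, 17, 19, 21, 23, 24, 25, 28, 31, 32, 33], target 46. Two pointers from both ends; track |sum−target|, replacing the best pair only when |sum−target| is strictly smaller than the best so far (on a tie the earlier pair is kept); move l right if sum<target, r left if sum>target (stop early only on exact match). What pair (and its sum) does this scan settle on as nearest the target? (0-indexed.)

pair (21, 25) with sum 46 (|Δ|=0)

l=0 r=19: -15+33=18 d=28 *, l++
l=1 r=19: -10+33=23 d=23 *, l++
l=2 r=19: -9+33=24 d=22 *, l++
l=3 r=19: -8+33=25 d=21 *, l++
l=4 r=19: -3+33=30 d=16 *, l++
l=5 r=19: -1+33=32 d=14 *, l++
l=6 r=19: 5+33=38 d=8 *, l++
l=7 r=19: 6+33=39 d=7 *, l++
l=8 r=19: 12+33=45 d=1 *, l++
l=9 r=19: 16+33=49 d=3, r--
l=9 r=18: 16+32=48 d=2, r--
l=9 r=17: 16+31=47 d=1, r--
l=9 r=16: 16+28=44 d=2, l++
l=10 r=16: 17+28=45 d=1, l++
l=11 r=16: 19+28=47 d=1, r--
l=11 r=15: 19+25=44 d=2, l++
l=12 r=15: 21+25=46 d=0 *, stop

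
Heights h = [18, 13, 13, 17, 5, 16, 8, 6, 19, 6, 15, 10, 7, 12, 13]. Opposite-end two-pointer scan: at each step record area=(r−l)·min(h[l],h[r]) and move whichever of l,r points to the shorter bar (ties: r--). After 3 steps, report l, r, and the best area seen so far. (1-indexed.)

l=1, r=12, best area=182

l=1 r=15: min(18,13)*14=182 best=182 *, r--
l=1 r=14: min(18,12)*13=156 best=182, r--
l=1 r=13: min(18,7)*12=84 best=182, r--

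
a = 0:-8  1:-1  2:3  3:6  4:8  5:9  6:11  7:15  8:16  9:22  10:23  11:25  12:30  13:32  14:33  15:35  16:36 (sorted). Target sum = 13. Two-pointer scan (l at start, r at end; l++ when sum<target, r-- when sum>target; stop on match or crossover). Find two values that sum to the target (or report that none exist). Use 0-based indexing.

[0,16] -8+36=28 >13 → r--
[0,15] -8+35=27 >13 → r--
[0,14] -8+33=25 >13 → r--
[0,13] -8+32=24 >13 → r--
[0,12] -8+30=22 >13 → r--
[0,11] -8+25=17 >13 → r--
[0,10] -8+23=15 >13 → r--
[0,9] -8+22=14 >13 → r--
[0,8] -8+16=8 <13 → l++
[1,8] -1+16=15 >13 → r--
[1,7] -1+15=14 >13 → r--
[1,6] -1+11=10 <13 → l++
[2,6] 3+11=14 >13 → r--
[2,5] 3+9=12 <13 → l++
[3,5] 6+9=15 >13 → r--
[3,4] 6+8=14 >13 → r--

no pair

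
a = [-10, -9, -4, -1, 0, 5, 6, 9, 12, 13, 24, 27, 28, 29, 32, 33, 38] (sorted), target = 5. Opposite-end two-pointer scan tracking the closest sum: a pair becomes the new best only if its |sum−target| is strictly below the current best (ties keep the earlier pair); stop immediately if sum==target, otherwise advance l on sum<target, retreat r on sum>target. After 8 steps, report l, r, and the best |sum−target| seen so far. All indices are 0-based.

l=1, r=9, best |Δ|=2

[0,16] -10+38=28 d=23 * → r--
[0,15] -10+33=23 d=18 * → r--
[0,14] -10+32=22 d=17 * → r--
[0,13] -10+29=19 d=14 * → r--
[0,12] -10+28=18 d=13 * → r--
[0,11] -10+27=17 d=12 * → r--
[0,10] -10+24=14 d=9 * → r--
[0,9] -10+13=3 d=2 * → l++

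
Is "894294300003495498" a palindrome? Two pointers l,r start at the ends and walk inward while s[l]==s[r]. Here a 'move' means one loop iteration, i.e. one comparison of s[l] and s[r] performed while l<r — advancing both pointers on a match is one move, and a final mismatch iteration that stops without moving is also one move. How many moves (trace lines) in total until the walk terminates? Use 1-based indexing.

[1,18] '8'=='8' → l++,r--
[2,17] '9'=='9' → l++,r--
[3,16] '4'=='4' → l++,r--
[4,15] '2'!='5' → stop

4 moves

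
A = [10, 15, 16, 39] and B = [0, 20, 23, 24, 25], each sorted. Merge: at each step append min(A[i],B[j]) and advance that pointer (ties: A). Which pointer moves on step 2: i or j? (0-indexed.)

i

[i=0,j=0] A[i]=10>B[j]=0 take 0 → j++
[i=0,j=1] A[i]=10<=B[j]=20 take 10 → i++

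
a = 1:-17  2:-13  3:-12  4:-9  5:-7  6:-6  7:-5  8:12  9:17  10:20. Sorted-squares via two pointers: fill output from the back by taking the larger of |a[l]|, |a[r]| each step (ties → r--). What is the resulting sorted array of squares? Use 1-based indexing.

[1,10] |-17|<=|20| out[10]=400 → r--
[1,9] |-17|<=|17| out[9]=289 → r--
[1,8] |-17|>|12| out[8]=289 → l++
[2,8] |-13|>|12| out[7]=169 → l++
[3,8] |-12|<=|12| out[6]=144 → r--
[3,7] |-12|>|-5| out[5]=144 → l++
[4,7] |-9|>|-5| out[4]=81 → l++
[5,7] |-7|>|-5| out[3]=49 → l++
[6,7] |-6|>|-5| out[2]=36 → l++
[7,7] |-5|<=|-5| out[1]=25 → r--

[25, 36, 49, 81, 144, 144, 169, 289, 289, 400]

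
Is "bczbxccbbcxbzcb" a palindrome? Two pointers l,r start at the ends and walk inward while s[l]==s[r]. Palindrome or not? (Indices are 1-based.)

l=1 r=15: 'b'=='b', l++,r--
l=2 r=14: 'c'=='c', l++,r--
l=3 r=13: 'z'=='z', l++,r--
l=4 r=12: 'b'=='b', l++,r--
l=5 r=11: 'x'=='x', l++,r--
l=6 r=10: 'c'=='c', l++,r--
l=7 r=9: 'c'!='b', stop

not a palindrome (mismatch at 7,9)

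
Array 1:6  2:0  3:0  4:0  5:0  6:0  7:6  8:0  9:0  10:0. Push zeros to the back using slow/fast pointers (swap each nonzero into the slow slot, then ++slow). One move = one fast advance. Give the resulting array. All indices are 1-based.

[6, 6, 0, 0, 0, 0, 0, 0, 0, 0]

(s=1,f=1) a[fast]=6≠0 swap→a[1]=6 → slow++,fast++
(s=2,f=2) a[fast]=0 → fast++
(s=2,f=3) a[fast]=0 → fast++
(s=2,f=4) a[fast]=0 → fast++
(s=2,f=5) a[fast]=0 → fast++
(s=2,f=6) a[fast]=0 → fast++
(s=2,f=7) a[fast]=6≠0 swap→a[2]=6 → slow++,fast++
(s=3,f=8) a[fast]=0 → fast++
(s=3,f=9) a[fast]=0 → fast++
(s=3,f=10) a[fast]=0 → fast++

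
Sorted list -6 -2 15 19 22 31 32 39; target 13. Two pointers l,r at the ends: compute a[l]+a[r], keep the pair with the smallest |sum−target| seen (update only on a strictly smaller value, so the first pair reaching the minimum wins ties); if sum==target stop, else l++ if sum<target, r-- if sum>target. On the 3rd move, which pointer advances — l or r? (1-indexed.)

r

l=1 r=8: -6+39=33 d=20 *, r--
l=1 r=7: -6+32=26 d=13 *, r--
l=1 r=6: -6+31=25 d=12 *, r--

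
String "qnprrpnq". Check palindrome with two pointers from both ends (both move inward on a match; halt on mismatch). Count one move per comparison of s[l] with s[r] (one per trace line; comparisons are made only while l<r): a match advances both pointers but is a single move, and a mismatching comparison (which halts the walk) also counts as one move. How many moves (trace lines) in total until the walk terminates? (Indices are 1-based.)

4 moves

[1,8] 'q'=='q' → l++,r--
[2,7] 'n'=='n' → l++,r--
[3,6] 'p'=='p' → l++,r--
[4,5] 'r'=='r' → l++,r--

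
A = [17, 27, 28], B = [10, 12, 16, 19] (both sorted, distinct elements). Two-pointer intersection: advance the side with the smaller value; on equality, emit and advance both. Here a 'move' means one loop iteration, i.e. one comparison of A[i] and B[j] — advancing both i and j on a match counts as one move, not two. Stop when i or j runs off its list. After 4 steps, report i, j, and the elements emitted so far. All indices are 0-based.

i=1, j=3, emitted=[]

i=0 j=0: 17>10, j++
i=0 j=1: 17>12, j++
i=0 j=2: 17>16, j++
i=0 j=3: 17<19, i++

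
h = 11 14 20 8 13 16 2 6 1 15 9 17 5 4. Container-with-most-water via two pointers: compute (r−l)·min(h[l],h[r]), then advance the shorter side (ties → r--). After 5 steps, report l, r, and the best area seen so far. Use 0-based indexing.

l=2, r=10, best area=153

[0,13] min(11,4)*13=52 best=52 * → r--
[0,12] min(11,5)*12=60 best=60 * → r--
[0,11] min(11,17)*11=121 best=121 * → l++
[1,11] min(14,17)*10=140 best=140 * → l++
[2,11] min(20,17)*9=153 best=153 * → r--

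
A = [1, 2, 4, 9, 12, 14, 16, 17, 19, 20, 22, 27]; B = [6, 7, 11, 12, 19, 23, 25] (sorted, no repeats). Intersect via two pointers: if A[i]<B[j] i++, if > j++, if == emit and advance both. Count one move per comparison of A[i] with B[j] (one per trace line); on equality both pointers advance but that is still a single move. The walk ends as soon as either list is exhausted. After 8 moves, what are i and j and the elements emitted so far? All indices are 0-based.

[i=0,j=0] 1<6 → i++
[i=1,j=0] 2<6 → i++
[i=2,j=0] 4<6 → i++
[i=3,j=0] 9>6 → j++
[i=3,j=1] 9>7 → j++
[i=3,j=2] 9<11 → i++
[i=4,j=2] 12>11 → j++
[i=4,j=3] 12==12 emit → i++,j++

i=5, j=4, emitted=[12]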